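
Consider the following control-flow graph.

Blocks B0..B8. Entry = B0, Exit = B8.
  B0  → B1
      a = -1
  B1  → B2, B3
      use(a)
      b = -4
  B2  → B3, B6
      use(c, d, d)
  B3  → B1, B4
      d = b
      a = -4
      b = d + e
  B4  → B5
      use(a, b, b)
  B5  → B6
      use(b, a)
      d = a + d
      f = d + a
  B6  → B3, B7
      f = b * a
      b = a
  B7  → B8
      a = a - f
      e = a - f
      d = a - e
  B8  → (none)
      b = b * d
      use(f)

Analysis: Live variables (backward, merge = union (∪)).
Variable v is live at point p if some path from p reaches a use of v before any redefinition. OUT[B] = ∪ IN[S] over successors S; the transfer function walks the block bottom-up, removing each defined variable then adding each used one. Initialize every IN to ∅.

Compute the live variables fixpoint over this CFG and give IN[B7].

Per-block solution:
  B0: | IN={c, d, e} | OUT={a, c, d, e}
  B1: | IN={a, c, d, e} | OUT={a, b, c, d, e}
  B2: | IN={a, b, c, d, e} | OUT={a, b, c, e}
  B3: | IN={b, c, e} | OUT={a, b, c, d, e}
  B4: | IN={a, b, c, d, e} | OUT={a, b, c, d, e}
  B5: | IN={a, b, c, d, e} | OUT={a, b, c, e}
  B6: | IN={a, b, c, e} | OUT={a, b, c, e, f}
  B7: | IN={a, b, f} | OUT={b, d, f}
  B8: | IN={b, d, f} | OUT={}

Merge at B7: OUT[B7] = IN[B8] = {b, d, f}
Applying B7's transfer function to that OUT value gives IN[B7] (row B7 above).

Answer: {a, b, f}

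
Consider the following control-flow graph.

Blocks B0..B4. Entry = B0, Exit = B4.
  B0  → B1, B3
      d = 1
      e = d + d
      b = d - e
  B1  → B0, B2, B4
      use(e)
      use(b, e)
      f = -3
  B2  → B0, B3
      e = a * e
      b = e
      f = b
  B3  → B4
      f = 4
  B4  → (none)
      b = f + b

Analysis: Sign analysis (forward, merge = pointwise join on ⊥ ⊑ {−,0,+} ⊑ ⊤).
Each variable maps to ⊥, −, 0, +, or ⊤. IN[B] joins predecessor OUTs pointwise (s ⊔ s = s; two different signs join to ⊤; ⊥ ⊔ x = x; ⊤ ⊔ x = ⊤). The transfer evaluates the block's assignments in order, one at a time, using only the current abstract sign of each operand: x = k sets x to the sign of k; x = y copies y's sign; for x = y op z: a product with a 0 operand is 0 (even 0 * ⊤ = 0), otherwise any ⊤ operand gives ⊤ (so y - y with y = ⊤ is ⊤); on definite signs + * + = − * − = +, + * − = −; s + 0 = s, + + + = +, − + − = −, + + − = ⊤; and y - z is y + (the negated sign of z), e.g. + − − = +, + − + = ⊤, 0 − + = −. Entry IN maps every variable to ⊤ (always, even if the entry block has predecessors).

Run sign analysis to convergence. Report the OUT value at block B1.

Answer: {a: ⊤, b: ⊤, c: ⊤, d: +, e: +, f: -}

Trace:
Fixpoint table:
  B0:  IN=(all ⊤)  OUT={d:+, e:+; rest ⊤}
  B1:  IN={d:+, e:+; rest ⊤}  OUT={d:+, e:+, f:-; rest ⊤}
  B2:  IN={d:+, e:+, f:-; rest ⊤}  OUT={d:+; rest ⊤}
  B3:  IN={d:+; rest ⊤}  OUT={d:+, f:+; rest ⊤}
  B4:  IN={d:+; rest ⊤}  OUT={d:+; rest ⊤}

Merge at B1: IN[B1] = OUT[B0] = {a: ⊤, b: ⊤, c: ⊤, d: +, e: +, f: ⊤}
Applying B1's transfer function to that IN value gives OUT[B1] (row B1 above).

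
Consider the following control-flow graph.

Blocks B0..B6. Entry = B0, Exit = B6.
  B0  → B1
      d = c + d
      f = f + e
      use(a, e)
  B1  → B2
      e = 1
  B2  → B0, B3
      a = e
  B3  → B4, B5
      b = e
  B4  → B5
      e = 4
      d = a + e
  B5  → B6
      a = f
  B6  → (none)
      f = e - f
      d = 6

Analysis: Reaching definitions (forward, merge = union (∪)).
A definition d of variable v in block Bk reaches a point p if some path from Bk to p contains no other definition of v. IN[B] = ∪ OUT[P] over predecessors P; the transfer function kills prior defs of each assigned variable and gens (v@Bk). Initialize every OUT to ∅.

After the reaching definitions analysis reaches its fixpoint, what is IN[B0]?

Answer: {a@B2, d@B0, e@B1, f@B0}

Derivation:
Per-block solution:
  B0: | IN={a@B2, d@B0, e@B1, f@B0} | OUT={a@B2, d@B0, e@B1, f@B0}
  B1: | IN={a@B2, d@B0, e@B1, f@B0} | OUT={a@B2, d@B0, e@B1, f@B0}
  B2: | IN={a@B2, d@B0, e@B1, f@B0} | OUT={a@B2, d@B0, e@B1, f@B0}
  B3: | IN={a@B2, d@B0, e@B1, f@B0} | OUT={a@B2, b@B3, d@B0, e@B1, f@B0}
  B4: | IN={a@B2, b@B3, d@B0, e@B1, f@B0} | OUT={a@B2, b@B3, d@B4, e@B4, f@B0}
  B5: | IN={a@B2, b@B3, d@B0, d@B4, e@B1, e@B4, f@B0} | OUT={a@B5, b@B3, d@B0, d@B4, e@B1, e@B4, f@B0}
  B6: | IN={a@B5, b@B3, d@B0, d@B4, e@B1, e@B4, f@B0} | OUT={a@B5, b@B3, d@B6, e@B1, e@B4, f@B6}

Merge at B0 (entry node, so the boundary value {} is joined with the incoming edge(s)): IN[B0] = {} ⊔ OUT[B2] = {a@B2, d@B0, e@B1, f@B0}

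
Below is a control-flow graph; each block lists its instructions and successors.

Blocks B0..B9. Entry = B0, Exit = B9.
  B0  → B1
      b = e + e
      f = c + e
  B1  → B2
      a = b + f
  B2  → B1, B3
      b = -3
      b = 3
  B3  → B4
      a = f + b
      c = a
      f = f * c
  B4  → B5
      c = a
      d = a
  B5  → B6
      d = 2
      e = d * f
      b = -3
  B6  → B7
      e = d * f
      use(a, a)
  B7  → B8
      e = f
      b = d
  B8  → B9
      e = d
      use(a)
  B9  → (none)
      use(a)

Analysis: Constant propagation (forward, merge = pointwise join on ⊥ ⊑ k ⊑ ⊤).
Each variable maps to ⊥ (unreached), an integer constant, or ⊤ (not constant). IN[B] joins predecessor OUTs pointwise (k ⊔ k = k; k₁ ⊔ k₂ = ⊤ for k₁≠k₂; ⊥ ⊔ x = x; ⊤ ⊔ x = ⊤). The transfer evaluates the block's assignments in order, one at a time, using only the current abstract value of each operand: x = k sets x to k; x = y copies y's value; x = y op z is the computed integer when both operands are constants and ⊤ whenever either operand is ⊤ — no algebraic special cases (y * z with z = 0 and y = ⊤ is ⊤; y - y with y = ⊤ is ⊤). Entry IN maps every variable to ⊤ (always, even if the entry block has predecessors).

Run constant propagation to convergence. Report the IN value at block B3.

Answer: {a: ⊤, b: 3, c: ⊤, d: ⊤, e: ⊤, f: ⊤}

Derivation:
Converged values:
  B0: | IN=(all ⊤) | OUT=(all ⊤)
  B1: | IN=(all ⊤) | OUT=(all ⊤)
  B2: | IN=(all ⊤) | OUT={b:3; rest ⊤}
  B3: | IN={b:3; rest ⊤} | OUT={b:3; rest ⊤}
  B4: | IN={b:3; rest ⊤} | OUT={b:3; rest ⊤}
  B5: | IN={b:3; rest ⊤} | OUT={b:-3, d:2; rest ⊤}
  B6: | IN={b:-3, d:2; rest ⊤} | OUT={b:-3, d:2; rest ⊤}
  B7: | IN={b:-3, d:2; rest ⊤} | OUT={b:2, d:2; rest ⊤}
  B8: | IN={b:2, d:2; rest ⊤} | OUT={b:2, d:2, e:2; rest ⊤}
  B9: | IN={b:2, d:2, e:2; rest ⊤} | OUT={b:2, d:2, e:2; rest ⊤}

Merge at B3: IN[B3] = OUT[B2] = {a: ⊤, b: 3, c: ⊤, d: ⊤, e: ⊤, f: ⊤}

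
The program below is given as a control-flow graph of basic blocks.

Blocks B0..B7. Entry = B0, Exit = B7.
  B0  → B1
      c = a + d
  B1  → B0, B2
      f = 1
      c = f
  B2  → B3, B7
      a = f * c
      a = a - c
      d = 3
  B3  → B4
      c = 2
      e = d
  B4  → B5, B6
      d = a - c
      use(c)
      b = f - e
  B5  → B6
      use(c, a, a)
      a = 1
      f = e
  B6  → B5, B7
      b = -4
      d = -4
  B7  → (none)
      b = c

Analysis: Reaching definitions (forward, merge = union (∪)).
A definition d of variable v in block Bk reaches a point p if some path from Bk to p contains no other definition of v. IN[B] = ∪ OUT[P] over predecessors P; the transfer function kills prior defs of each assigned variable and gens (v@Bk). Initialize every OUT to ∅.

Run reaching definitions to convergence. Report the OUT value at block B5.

Per-block solution:
  B0: | IN={c@B1, f@B1} | OUT={c@B0, f@B1}
  B1: | IN={c@B0, f@B1} | OUT={c@B1, f@B1}
  B2: | IN={c@B1, f@B1} | OUT={a@B2, c@B1, d@B2, f@B1}
  B3: | IN={a@B2, c@B1, d@B2, f@B1} | OUT={a@B2, c@B3, d@B2, e@B3, f@B1}
  B4: | IN={a@B2, c@B3, d@B2, e@B3, f@B1} | OUT={a@B2, b@B4, c@B3, d@B4, e@B3, f@B1}
  B5: | IN={a@B2, a@B5, b@B4, b@B6, c@B3, d@B4, d@B6, e@B3, f@B1, f@B5} | OUT={a@B5, b@B4, b@B6, c@B3, d@B4, d@B6, e@B3, f@B5}
  B6: | IN={a@B2, a@B5, b@B4, b@B6, c@B3, d@B4, d@B6, e@B3, f@B1, f@B5} | OUT={a@B2, a@B5, b@B6, c@B3, d@B6, e@B3, f@B1, f@B5}
  B7: | IN={a@B2, a@B5, b@B6, c@B1, c@B3, d@B2, d@B6, e@B3, f@B1, f@B5} | OUT={a@B2, a@B5, b@B7, c@B1, c@B3, d@B2, d@B6, e@B3, f@B1, f@B5}

Merge at B5: IN[B5] = OUT[B4] ⊔ OUT[B6] = {a@B2, a@B5, b@B4, b@B6, c@B3, d@B4, d@B6, e@B3, f@B1, f@B5}
Applying B5's transfer function to that IN value gives OUT[B5] (row B5 above).

Answer: {a@B5, b@B4, b@B6, c@B3, d@B4, d@B6, e@B3, f@B5}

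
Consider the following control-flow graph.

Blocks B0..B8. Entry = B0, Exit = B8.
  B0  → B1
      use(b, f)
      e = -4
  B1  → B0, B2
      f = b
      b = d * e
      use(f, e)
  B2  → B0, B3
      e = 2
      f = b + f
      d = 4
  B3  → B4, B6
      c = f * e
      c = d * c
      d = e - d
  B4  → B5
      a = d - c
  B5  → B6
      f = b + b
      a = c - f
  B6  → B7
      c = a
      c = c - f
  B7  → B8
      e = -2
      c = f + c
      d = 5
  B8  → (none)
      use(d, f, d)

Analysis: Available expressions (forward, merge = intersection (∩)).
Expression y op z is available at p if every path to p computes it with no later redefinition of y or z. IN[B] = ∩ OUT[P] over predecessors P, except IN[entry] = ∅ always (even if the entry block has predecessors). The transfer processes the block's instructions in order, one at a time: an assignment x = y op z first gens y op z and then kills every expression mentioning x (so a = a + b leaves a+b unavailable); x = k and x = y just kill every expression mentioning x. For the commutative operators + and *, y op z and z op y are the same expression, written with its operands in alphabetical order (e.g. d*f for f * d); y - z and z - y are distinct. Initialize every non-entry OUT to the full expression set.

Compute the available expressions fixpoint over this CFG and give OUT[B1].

Fixpoint table:
  B0:   IN={}   OUT={}
  B1:   IN={}   OUT={d*e}
  B2:   IN={d*e}   OUT={}
  B3:   IN={}   OUT={e*f}
  B4:   IN={e*f}   OUT={d-c, e*f}
  B5:   IN={d-c, e*f}   OUT={b+b, c-f, d-c}
  B6:   IN={}   OUT={}
  B7:   IN={}   OUT={}
  B8:   IN={}   OUT={}

Merge at B1: IN[B1] = OUT[B0] = {}
Applying B1's transfer function to that IN value gives OUT[B1] (row B1 above).

Answer: {d*e}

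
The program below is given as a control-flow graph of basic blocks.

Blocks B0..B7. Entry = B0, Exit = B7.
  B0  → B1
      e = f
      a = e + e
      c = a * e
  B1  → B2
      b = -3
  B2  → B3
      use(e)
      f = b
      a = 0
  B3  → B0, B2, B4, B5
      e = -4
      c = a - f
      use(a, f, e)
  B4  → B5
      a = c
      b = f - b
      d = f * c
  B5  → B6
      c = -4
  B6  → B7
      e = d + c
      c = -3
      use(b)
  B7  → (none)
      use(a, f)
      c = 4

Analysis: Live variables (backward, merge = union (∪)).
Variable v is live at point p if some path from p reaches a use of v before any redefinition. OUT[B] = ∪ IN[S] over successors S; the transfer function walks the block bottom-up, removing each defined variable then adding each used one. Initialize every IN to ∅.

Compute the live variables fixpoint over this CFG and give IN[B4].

Per-block solution:
  B0:   IN={d, f}   OUT={d, e}
  B1:   IN={d, e}   OUT={b, d, e}
  B2:   IN={b, d, e}   OUT={a, b, d, f}
  B3:   IN={a, b, d, f}   OUT={a, b, c, d, e, f}
  B4:   IN={b, c, f}   OUT={a, b, d, f}
  B5:   IN={a, b, d, f}   OUT={a, b, c, d, f}
  B6:   IN={a, b, c, d, f}   OUT={a, f}
  B7:   IN={a, f}   OUT={}

Merge at B4: OUT[B4] = IN[B5] = {a, b, d, f}
Applying B4's transfer function to that OUT value gives IN[B4] (row B4 above).

Answer: {b, c, f}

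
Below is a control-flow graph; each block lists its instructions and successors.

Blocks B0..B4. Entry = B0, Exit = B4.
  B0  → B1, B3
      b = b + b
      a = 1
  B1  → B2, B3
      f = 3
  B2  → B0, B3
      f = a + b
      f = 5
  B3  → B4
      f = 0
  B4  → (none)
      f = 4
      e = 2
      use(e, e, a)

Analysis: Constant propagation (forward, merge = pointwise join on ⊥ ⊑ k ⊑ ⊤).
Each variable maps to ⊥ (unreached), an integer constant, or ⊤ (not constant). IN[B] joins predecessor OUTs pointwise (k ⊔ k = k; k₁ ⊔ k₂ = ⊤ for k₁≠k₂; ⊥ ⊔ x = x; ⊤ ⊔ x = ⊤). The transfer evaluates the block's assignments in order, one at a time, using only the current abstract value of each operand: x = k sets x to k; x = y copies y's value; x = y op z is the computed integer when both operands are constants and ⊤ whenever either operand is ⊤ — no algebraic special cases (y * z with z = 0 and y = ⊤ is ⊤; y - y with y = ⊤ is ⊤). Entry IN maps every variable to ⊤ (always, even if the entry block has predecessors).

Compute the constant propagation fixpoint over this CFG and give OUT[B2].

Answer: {a: 1, b: ⊤, c: ⊤, d: ⊤, e: ⊤, f: 5}

Trace:
Converged values:
  B0:   IN=(all ⊤)   OUT={a:1; rest ⊤}
  B1:   IN={a:1; rest ⊤}   OUT={a:1, f:3; rest ⊤}
  B2:   IN={a:1, f:3; rest ⊤}   OUT={a:1, f:5; rest ⊤}
  B3:   IN={a:1; rest ⊤}   OUT={a:1, f:0; rest ⊤}
  B4:   IN={a:1, f:0; rest ⊤}   OUT={a:1, e:2, f:4; rest ⊤}

Merge at B2: IN[B2] = OUT[B1] = {a: 1, b: ⊤, c: ⊤, d: ⊤, e: ⊤, f: 3}
Applying B2's transfer function to that IN value gives OUT[B2] (row B2 above).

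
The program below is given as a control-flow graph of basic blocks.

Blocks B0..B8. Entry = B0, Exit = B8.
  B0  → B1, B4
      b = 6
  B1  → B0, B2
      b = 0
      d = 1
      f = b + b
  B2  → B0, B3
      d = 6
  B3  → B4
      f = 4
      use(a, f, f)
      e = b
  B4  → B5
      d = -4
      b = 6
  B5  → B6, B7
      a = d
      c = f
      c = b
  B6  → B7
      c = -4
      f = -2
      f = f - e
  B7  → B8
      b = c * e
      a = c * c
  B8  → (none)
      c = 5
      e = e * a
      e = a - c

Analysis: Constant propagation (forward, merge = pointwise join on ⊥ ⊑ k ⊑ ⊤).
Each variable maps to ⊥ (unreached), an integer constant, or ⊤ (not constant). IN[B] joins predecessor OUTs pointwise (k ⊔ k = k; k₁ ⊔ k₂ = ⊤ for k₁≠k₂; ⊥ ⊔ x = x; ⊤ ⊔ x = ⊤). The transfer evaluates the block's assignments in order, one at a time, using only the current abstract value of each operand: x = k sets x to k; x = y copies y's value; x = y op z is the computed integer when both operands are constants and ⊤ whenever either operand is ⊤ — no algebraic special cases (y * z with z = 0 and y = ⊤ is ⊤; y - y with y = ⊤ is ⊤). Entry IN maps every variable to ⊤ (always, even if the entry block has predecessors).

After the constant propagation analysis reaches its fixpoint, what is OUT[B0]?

Answer: {a: ⊤, b: 6, c: ⊤, d: ⊤, e: ⊤, f: ⊤}

Trace:
Converged values:
  B0: | IN=(all ⊤) | OUT={b:6; rest ⊤}
  B1: | IN={b:6; rest ⊤} | OUT={b:0, d:1, f:0; rest ⊤}
  B2: | IN={b:0, d:1, f:0; rest ⊤} | OUT={b:0, d:6, f:0; rest ⊤}
  B3: | IN={b:0, d:6, f:0; rest ⊤} | OUT={b:0, d:6, e:0, f:4; rest ⊤}
  B4: | IN=(all ⊤) | OUT={b:6, d:-4; rest ⊤}
  B5: | IN={b:6, d:-4; rest ⊤} | OUT={a:-4, b:6, c:6, d:-4; rest ⊤}
  B6: | IN={a:-4, b:6, c:6, d:-4; rest ⊤} | OUT={a:-4, b:6, c:-4, d:-4; rest ⊤}
  B7: | IN={a:-4, b:6, d:-4; rest ⊤} | OUT={d:-4; rest ⊤}
  B8: | IN={d:-4; rest ⊤} | OUT={c:5, d:-4; rest ⊤}

Merge at B0 (entry node, so the boundary value (all ⊤) is joined with the incoming edge(s)): IN[B0] = (all ⊤) ⊔ OUT[B1] ⊔ OUT[B2] = {a: ⊤, b: ⊤, c: ⊤, d: ⊤, e: ⊤, f: ⊤}
Applying B0's transfer function to that IN value gives OUT[B0] (row B0 above).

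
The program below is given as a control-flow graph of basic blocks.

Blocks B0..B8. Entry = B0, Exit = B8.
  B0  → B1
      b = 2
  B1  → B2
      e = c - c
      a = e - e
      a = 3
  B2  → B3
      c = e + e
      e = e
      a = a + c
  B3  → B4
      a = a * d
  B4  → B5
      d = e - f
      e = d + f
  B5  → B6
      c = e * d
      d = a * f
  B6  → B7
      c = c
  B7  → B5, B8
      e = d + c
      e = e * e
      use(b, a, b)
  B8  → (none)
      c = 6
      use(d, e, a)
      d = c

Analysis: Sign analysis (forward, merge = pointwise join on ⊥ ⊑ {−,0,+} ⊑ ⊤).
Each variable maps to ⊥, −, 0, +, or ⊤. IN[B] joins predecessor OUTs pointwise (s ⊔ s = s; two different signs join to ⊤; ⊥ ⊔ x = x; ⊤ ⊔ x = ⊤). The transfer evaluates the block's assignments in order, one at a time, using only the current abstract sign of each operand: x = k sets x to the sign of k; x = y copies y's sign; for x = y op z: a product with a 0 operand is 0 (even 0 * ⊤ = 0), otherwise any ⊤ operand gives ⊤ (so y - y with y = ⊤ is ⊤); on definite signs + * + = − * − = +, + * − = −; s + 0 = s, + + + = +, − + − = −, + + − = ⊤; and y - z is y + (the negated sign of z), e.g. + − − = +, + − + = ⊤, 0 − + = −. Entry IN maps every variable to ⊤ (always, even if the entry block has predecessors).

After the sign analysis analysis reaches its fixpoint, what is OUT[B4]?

Answer: {a: ⊤, b: +, c: ⊤, d: ⊤, e: ⊤, f: ⊤}

Working:
Fixpoint table:
  B0:   IN=(all ⊤)   OUT={b:+; rest ⊤}
  B1:   IN={b:+; rest ⊤}   OUT={a:+, b:+; rest ⊤}
  B2:   IN={a:+, b:+; rest ⊤}   OUT={b:+; rest ⊤}
  B3:   IN={b:+; rest ⊤}   OUT={b:+; rest ⊤}
  B4:   IN={b:+; rest ⊤}   OUT={b:+; rest ⊤}
  B5:   IN={b:+; rest ⊤}   OUT={b:+; rest ⊤}
  B6:   IN={b:+; rest ⊤}   OUT={b:+; rest ⊤}
  B7:   IN={b:+; rest ⊤}   OUT={b:+; rest ⊤}
  B8:   IN={b:+; rest ⊤}   OUT={b:+, c:+, d:+; rest ⊤}

Merge at B4: IN[B4] = OUT[B3] = {a: ⊤, b: +, c: ⊤, d: ⊤, e: ⊤, f: ⊤}
Applying B4's transfer function to that IN value gives OUT[B4] (row B4 above).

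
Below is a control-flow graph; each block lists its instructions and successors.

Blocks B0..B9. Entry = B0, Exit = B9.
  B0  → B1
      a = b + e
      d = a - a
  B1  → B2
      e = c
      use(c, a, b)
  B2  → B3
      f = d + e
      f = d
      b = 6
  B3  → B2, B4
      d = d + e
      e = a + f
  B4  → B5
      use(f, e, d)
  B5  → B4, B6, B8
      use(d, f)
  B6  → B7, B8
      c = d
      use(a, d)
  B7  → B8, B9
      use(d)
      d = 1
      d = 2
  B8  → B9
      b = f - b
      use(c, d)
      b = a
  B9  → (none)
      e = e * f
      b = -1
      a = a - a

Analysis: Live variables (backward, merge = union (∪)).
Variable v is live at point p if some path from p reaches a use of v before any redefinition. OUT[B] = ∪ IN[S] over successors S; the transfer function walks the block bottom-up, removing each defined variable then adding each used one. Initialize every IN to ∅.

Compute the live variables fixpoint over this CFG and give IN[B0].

Answer: {b, c, e}

Working:
Converged values:
  B0: | IN={b, c, e} | OUT={a, b, c, d}
  B1: | IN={a, b, c, d} | OUT={a, c, d, e}
  B2: | IN={a, c, d, e} | OUT={a, b, c, d, e, f}
  B3: | IN={a, b, c, d, e, f} | OUT={a, b, c, d, e, f}
  B4: | IN={a, b, c, d, e, f} | OUT={a, b, c, d, e, f}
  B5: | IN={a, b, c, d, e, f} | OUT={a, b, c, d, e, f}
  B6: | IN={a, b, d, e, f} | OUT={a, b, c, d, e, f}
  B7: | IN={a, b, c, d, e, f} | OUT={a, b, c, d, e, f}
  B8: | IN={a, b, c, d, e, f} | OUT={a, e, f}
  B9: | IN={a, e, f} | OUT={}

Merge at B0: OUT[B0] = IN[B1] = {a, b, c, d}
Applying B0's transfer function to that OUT value gives IN[B0] (row B0 above).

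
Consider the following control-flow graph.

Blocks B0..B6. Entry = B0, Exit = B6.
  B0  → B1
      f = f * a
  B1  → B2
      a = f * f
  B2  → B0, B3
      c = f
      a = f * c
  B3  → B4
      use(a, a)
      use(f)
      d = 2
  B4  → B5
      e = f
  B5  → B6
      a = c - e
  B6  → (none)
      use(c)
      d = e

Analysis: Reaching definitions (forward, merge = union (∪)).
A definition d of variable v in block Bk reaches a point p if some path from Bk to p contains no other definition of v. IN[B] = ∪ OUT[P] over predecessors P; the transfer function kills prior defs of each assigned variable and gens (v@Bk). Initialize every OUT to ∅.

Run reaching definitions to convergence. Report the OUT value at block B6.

Answer: {a@B5, c@B2, d@B6, e@B4, f@B0}

Working:
Per-block solution:
  B0:   IN={a@B2, c@B2, f@B0}   OUT={a@B2, c@B2, f@B0}
  B1:   IN={a@B2, c@B2, f@B0}   OUT={a@B1, c@B2, f@B0}
  B2:   IN={a@B1, c@B2, f@B0}   OUT={a@B2, c@B2, f@B0}
  B3:   IN={a@B2, c@B2, f@B0}   OUT={a@B2, c@B2, d@B3, f@B0}
  B4:   IN={a@B2, c@B2, d@B3, f@B0}   OUT={a@B2, c@B2, d@B3, e@B4, f@B0}
  B5:   IN={a@B2, c@B2, d@B3, e@B4, f@B0}   OUT={a@B5, c@B2, d@B3, e@B4, f@B0}
  B6:   IN={a@B5, c@B2, d@B3, e@B4, f@B0}   OUT={a@B5, c@B2, d@B6, e@B4, f@B0}

Merge at B6: IN[B6] = OUT[B5] = {a@B5, c@B2, d@B3, e@B4, f@B0}
Applying B6's transfer function to that IN value gives OUT[B6] (row B6 above).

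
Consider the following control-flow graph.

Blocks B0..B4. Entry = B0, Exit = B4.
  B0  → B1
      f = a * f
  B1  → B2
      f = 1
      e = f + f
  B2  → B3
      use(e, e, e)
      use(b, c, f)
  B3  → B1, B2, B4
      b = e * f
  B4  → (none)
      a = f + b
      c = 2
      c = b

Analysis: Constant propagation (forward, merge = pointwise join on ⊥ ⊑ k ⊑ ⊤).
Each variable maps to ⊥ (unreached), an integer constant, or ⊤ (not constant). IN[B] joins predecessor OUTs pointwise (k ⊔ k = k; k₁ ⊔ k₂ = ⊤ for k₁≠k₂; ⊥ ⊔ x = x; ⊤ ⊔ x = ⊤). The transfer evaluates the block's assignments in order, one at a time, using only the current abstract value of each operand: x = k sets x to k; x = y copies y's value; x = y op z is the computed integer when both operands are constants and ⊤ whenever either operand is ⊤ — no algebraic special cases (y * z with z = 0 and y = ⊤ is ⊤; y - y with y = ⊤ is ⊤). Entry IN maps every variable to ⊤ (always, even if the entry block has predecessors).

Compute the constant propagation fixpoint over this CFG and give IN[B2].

Answer: {a: ⊤, b: ⊤, c: ⊤, d: ⊤, e: 2, f: 1}

Trace:
Converged values:
  B0:   IN=(all ⊤)   OUT=(all ⊤)
  B1:   IN=(all ⊤)   OUT={e:2, f:1; rest ⊤}
  B2:   IN={e:2, f:1; rest ⊤}   OUT={e:2, f:1; rest ⊤}
  B3:   IN={e:2, f:1; rest ⊤}   OUT={b:2, e:2, f:1; rest ⊤}
  B4:   IN={b:2, e:2, f:1; rest ⊤}   OUT={a:3, b:2, c:2, e:2, f:1; rest ⊤}

Merge at B2: IN[B2] = OUT[B1] ⊔ OUT[B3] = {a: ⊤, b: ⊤, c: ⊤, d: ⊤, e: 2, f: 1}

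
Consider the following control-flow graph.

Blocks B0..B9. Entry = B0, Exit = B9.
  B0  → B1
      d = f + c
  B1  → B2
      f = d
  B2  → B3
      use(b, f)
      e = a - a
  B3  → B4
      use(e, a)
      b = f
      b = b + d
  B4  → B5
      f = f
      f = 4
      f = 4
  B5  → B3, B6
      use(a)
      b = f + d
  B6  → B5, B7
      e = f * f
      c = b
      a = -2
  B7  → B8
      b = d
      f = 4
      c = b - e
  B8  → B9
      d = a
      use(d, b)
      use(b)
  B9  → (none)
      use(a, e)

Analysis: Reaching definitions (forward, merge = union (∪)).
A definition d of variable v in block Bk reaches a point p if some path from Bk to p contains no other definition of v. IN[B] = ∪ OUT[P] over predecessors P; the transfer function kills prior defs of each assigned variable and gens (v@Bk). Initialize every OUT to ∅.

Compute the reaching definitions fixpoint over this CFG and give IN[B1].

Fixpoint table:
  B0: | IN={} | OUT={d@B0}
  B1: | IN={d@B0} | OUT={d@B0, f@B1}
  B2: | IN={d@B0, f@B1} | OUT={d@B0, e@B2, f@B1}
  B3: | IN={a@B6, b@B5, c@B6, d@B0, e@B2, e@B6, f@B1, f@B4} | OUT={a@B6, b@B3, c@B6, d@B0, e@B2, e@B6, f@B1, f@B4}
  B4: | IN={a@B6, b@B3, c@B6, d@B0, e@B2, e@B6, f@B1, f@B4} | OUT={a@B6, b@B3, c@B6, d@B0, e@B2, e@B6, f@B4}
  B5: | IN={a@B6, b@B3, b@B5, c@B6, d@B0, e@B2, e@B6, f@B4} | OUT={a@B6, b@B5, c@B6, d@B0, e@B2, e@B6, f@B4}
  B6: | IN={a@B6, b@B5, c@B6, d@B0, e@B2, e@B6, f@B4} | OUT={a@B6, b@B5, c@B6, d@B0, e@B6, f@B4}
  B7: | IN={a@B6, b@B5, c@B6, d@B0, e@B6, f@B4} | OUT={a@B6, b@B7, c@B7, d@B0, e@B6, f@B7}
  B8: | IN={a@B6, b@B7, c@B7, d@B0, e@B6, f@B7} | OUT={a@B6, b@B7, c@B7, d@B8, e@B6, f@B7}
  B9: | IN={a@B6, b@B7, c@B7, d@B8, e@B6, f@B7} | OUT={a@B6, b@B7, c@B7, d@B8, e@B6, f@B7}

Merge at B1: IN[B1] = OUT[B0] = {d@B0}

Answer: {d@B0}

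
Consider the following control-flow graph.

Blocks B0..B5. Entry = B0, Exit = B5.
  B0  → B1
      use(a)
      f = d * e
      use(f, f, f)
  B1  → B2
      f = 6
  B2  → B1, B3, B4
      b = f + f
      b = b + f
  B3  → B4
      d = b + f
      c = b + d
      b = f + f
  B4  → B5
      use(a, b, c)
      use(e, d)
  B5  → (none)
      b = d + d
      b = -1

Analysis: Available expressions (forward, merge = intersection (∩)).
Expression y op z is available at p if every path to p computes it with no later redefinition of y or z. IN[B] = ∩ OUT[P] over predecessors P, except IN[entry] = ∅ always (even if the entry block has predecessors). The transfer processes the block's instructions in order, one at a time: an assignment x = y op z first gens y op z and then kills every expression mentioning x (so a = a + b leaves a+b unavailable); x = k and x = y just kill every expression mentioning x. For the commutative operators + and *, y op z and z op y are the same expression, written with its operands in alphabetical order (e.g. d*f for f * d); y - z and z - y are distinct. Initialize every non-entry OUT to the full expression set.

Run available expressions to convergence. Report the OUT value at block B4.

Per-block solution:
  B0:  IN={}  OUT={d*e}
  B1:  IN={d*e}  OUT={d*e}
  B2:  IN={d*e}  OUT={d*e, f+f}
  B3:  IN={d*e, f+f}  OUT={f+f}
  B4:  IN={f+f}  OUT={f+f}
  B5:  IN={f+f}  OUT={d+d, f+f}

Merge at B4: IN[B4] = OUT[B2] ∩ OUT[B3] = {f+f}
Applying B4's transfer function to that IN value gives OUT[B4] (row B4 above).

Answer: {f+f}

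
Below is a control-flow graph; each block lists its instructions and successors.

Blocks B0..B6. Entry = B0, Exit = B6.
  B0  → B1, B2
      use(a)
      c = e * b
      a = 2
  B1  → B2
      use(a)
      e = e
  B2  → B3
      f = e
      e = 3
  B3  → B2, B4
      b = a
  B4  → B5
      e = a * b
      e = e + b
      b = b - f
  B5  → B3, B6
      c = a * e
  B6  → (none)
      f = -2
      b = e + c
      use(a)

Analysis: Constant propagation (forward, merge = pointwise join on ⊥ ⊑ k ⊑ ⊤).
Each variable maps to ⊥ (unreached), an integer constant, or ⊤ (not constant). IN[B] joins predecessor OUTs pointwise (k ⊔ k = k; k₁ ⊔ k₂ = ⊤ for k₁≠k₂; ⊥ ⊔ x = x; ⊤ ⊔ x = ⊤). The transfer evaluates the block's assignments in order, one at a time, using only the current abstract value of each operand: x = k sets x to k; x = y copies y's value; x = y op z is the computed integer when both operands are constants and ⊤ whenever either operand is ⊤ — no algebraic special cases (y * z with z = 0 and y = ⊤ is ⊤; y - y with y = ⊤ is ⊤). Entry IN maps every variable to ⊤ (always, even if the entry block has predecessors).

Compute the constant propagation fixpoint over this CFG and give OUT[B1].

Per-block solution:
  B0:   IN=(all ⊤)   OUT={a:2; rest ⊤}
  B1:   IN={a:2; rest ⊤}   OUT={a:2; rest ⊤}
  B2:   IN={a:2; rest ⊤}   OUT={a:2, e:3; rest ⊤}
  B3:   IN={a:2; rest ⊤}   OUT={a:2, b:2; rest ⊤}
  B4:   IN={a:2, b:2; rest ⊤}   OUT={a:2, e:6; rest ⊤}
  B5:   IN={a:2, e:6; rest ⊤}   OUT={a:2, c:12, e:6; rest ⊤}
  B6:   IN={a:2, c:12, e:6; rest ⊤}   OUT={a:2, b:18, c:12, e:6, f:-2; rest ⊤}

Merge at B1: IN[B1] = OUT[B0] = {a: 2, b: ⊤, c: ⊤, d: ⊤, e: ⊤, f: ⊤}
Applying B1's transfer function to that IN value gives OUT[B1] (row B1 above).

Answer: {a: 2, b: ⊤, c: ⊤, d: ⊤, e: ⊤, f: ⊤}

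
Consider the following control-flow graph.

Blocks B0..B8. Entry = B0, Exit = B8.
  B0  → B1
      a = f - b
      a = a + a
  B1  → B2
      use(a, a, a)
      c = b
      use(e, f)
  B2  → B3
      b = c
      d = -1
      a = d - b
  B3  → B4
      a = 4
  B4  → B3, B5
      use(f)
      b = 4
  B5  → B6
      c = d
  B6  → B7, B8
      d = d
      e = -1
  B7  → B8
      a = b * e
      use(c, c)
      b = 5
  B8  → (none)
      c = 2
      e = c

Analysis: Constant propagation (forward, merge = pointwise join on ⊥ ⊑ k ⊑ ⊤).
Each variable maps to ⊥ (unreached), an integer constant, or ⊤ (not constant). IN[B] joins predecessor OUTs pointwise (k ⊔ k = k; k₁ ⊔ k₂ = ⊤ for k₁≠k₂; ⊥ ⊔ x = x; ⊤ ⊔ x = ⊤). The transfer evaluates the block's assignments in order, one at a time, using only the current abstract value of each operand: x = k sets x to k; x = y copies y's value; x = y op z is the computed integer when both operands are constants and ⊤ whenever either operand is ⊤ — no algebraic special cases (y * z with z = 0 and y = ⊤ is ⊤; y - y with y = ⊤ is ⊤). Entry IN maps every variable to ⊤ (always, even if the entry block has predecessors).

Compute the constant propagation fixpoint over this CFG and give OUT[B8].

Answer: {a: ⊤, b: ⊤, c: 2, d: -1, e: 2, f: ⊤}

Trace:
Converged values:
  B0: | IN=(all ⊤) | OUT=(all ⊤)
  B1: | IN=(all ⊤) | OUT=(all ⊤)
  B2: | IN=(all ⊤) | OUT={d:-1; rest ⊤}
  B3: | IN={d:-1; rest ⊤} | OUT={a:4, d:-1; rest ⊤}
  B4: | IN={a:4, d:-1; rest ⊤} | OUT={a:4, b:4, d:-1; rest ⊤}
  B5: | IN={a:4, b:4, d:-1; rest ⊤} | OUT={a:4, b:4, c:-1, d:-1; rest ⊤}
  B6: | IN={a:4, b:4, c:-1, d:-1; rest ⊤} | OUT={a:4, b:4, c:-1, d:-1, e:-1; rest ⊤}
  B7: | IN={a:4, b:4, c:-1, d:-1, e:-1; rest ⊤} | OUT={a:-4, b:5, c:-1, d:-1, e:-1; rest ⊤}
  B8: | IN={c:-1, d:-1, e:-1; rest ⊤} | OUT={c:2, d:-1, e:2; rest ⊤}

Merge at B8: IN[B8] = OUT[B6] ⊔ OUT[B7] = {a: ⊤, b: ⊤, c: -1, d: -1, e: -1, f: ⊤}
Applying B8's transfer function to that IN value gives OUT[B8] (row B8 above).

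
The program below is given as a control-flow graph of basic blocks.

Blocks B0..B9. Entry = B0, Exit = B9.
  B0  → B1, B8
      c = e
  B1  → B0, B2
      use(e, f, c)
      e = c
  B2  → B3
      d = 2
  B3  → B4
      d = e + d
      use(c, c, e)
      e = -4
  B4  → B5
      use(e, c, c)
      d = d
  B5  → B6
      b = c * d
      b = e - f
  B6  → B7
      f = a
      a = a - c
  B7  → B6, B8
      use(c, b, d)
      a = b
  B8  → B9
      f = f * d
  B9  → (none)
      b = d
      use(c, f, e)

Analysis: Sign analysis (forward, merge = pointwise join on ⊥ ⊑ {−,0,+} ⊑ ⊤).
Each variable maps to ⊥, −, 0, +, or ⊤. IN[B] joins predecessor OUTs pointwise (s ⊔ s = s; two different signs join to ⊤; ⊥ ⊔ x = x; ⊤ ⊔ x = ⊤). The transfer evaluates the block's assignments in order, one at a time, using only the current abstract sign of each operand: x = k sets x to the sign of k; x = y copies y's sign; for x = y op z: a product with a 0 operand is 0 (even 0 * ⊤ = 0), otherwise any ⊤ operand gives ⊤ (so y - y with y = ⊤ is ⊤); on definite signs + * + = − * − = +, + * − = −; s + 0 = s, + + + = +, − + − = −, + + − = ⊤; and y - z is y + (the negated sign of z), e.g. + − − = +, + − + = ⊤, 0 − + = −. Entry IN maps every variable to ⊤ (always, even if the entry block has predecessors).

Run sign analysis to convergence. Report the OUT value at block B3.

Answer: {a: ⊤, b: ⊤, c: ⊤, d: ⊤, e: -, f: ⊤}

Trace:
Per-block solution:
  B0:   IN=(all ⊤)   OUT=(all ⊤)
  B1:   IN=(all ⊤)   OUT=(all ⊤)
  B2:   IN=(all ⊤)   OUT={d:+; rest ⊤}
  B3:   IN={d:+; rest ⊤}   OUT={e:-; rest ⊤}
  B4:   IN={e:-; rest ⊤}   OUT={e:-; rest ⊤}
  B5:   IN={e:-; rest ⊤}   OUT={e:-; rest ⊤}
  B6:   IN={e:-; rest ⊤}   OUT={e:-; rest ⊤}
  B7:   IN={e:-; rest ⊤}   OUT={e:-; rest ⊤}
  B8:   IN=(all ⊤)   OUT=(all ⊤)
  B9:   IN=(all ⊤)   OUT=(all ⊤)

Merge at B3: IN[B3] = OUT[B2] = {a: ⊤, b: ⊤, c: ⊤, d: +, e: ⊤, f: ⊤}
Applying B3's transfer function to that IN value gives OUT[B3] (row B3 above).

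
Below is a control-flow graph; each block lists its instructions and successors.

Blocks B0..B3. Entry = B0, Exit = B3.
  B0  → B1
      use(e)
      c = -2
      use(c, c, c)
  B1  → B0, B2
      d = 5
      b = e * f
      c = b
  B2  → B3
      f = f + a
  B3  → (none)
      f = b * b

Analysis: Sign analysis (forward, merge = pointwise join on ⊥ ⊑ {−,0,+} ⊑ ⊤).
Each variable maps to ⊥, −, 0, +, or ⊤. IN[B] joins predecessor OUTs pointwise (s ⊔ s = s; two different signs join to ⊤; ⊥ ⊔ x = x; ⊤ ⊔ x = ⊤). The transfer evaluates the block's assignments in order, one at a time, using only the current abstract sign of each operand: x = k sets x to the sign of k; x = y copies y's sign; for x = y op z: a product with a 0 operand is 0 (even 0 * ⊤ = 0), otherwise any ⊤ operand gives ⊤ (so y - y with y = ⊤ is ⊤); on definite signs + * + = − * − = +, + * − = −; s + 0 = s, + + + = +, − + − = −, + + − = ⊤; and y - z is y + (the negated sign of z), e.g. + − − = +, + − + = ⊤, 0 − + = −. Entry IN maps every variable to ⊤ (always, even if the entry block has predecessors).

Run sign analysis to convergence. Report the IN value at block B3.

Per-block solution:
  B0:   IN=(all ⊤)   OUT={c:-; rest ⊤}
  B1:   IN={c:-; rest ⊤}   OUT={d:+; rest ⊤}
  B2:   IN={d:+; rest ⊤}   OUT={d:+; rest ⊤}
  B3:   IN={d:+; rest ⊤}   OUT={d:+; rest ⊤}

Merge at B3: IN[B3] = OUT[B2] = {a: ⊤, b: ⊤, c: ⊤, d: +, e: ⊤, f: ⊤}

Answer: {a: ⊤, b: ⊤, c: ⊤, d: +, e: ⊤, f: ⊤}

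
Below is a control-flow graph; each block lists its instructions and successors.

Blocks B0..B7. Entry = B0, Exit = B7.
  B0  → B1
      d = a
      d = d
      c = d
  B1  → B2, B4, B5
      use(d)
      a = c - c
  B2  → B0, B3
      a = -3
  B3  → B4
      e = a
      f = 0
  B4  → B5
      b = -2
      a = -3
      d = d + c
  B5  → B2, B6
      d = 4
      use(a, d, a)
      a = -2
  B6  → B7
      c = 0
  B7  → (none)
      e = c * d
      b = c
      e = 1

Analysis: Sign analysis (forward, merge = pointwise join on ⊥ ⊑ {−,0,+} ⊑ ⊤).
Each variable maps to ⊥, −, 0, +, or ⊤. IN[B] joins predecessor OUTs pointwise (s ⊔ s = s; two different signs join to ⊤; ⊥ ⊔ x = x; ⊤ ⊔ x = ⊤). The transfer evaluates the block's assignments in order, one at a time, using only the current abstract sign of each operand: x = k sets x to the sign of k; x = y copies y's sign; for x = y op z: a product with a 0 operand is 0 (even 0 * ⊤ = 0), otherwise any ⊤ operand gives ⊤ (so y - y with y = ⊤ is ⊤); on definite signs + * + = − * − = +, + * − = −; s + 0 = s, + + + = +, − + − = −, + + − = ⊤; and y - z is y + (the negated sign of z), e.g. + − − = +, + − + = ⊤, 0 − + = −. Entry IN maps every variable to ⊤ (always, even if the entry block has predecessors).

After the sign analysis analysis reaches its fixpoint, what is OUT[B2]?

Per-block solution:
  B0:  IN=(all ⊤)  OUT=(all ⊤)
  B1:  IN=(all ⊤)  OUT=(all ⊤)
  B2:  IN=(all ⊤)  OUT={a:-; rest ⊤}
  B3:  IN={a:-; rest ⊤}  OUT={a:-, e:-, f:0; rest ⊤}
  B4:  IN=(all ⊤)  OUT={a:-, b:-; rest ⊤}
  B5:  IN=(all ⊤)  OUT={a:-, d:+; rest ⊤}
  B6:  IN={a:-, d:+; rest ⊤}  OUT={a:-, c:0, d:+; rest ⊤}
  B7:  IN={a:-, c:0, d:+; rest ⊤}  OUT={a:-, b:0, c:0, d:+, e:+; rest ⊤}

Merge at B2: IN[B2] = OUT[B1] ⊔ OUT[B5] = {a: ⊤, b: ⊤, c: ⊤, d: ⊤, e: ⊤, f: ⊤}
Applying B2's transfer function to that IN value gives OUT[B2] (row B2 above).

Answer: {a: -, b: ⊤, c: ⊤, d: ⊤, e: ⊤, f: ⊤}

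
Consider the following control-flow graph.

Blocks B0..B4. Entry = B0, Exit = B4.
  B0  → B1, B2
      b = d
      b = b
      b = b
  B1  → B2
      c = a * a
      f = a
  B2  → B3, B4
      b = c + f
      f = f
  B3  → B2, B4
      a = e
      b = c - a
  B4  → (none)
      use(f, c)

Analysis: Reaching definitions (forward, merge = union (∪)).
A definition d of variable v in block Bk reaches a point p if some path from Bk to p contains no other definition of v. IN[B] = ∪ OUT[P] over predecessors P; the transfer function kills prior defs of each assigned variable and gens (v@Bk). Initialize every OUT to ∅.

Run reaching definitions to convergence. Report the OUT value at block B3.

Answer: {a@B3, b@B3, c@B1, f@B2}

Trace:
Fixpoint table:
  B0:   IN={}   OUT={b@B0}
  B1:   IN={b@B0}   OUT={b@B0, c@B1, f@B1}
  B2:   IN={a@B3, b@B0, b@B3, c@B1, f@B1, f@B2}   OUT={a@B3, b@B2, c@B1, f@B2}
  B3:   IN={a@B3, b@B2, c@B1, f@B2}   OUT={a@B3, b@B3, c@B1, f@B2}
  B4:   IN={a@B3, b@B2, b@B3, c@B1, f@B2}   OUT={a@B3, b@B2, b@B3, c@B1, f@B2}

Merge at B3: IN[B3] = OUT[B2] = {a@B3, b@B2, c@B1, f@B2}
Applying B3's transfer function to that IN value gives OUT[B3] (row B3 above).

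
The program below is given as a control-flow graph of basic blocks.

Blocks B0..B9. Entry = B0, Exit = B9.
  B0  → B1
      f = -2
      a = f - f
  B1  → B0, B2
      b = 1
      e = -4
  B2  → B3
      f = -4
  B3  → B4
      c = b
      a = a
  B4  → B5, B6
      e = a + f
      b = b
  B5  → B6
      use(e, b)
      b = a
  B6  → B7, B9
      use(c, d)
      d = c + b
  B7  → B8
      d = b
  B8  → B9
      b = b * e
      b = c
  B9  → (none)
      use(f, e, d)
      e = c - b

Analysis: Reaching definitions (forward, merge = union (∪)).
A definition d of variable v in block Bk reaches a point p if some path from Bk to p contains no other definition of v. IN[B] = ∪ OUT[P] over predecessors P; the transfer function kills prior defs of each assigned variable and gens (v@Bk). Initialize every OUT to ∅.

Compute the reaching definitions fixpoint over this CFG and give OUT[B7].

Answer: {a@B3, b@B4, b@B5, c@B3, d@B7, e@B4, f@B2}

Working:
Converged values:
  B0: | IN={a@B0, b@B1, e@B1, f@B0} | OUT={a@B0, b@B1, e@B1, f@B0}
  B1: | IN={a@B0, b@B1, e@B1, f@B0} | OUT={a@B0, b@B1, e@B1, f@B0}
  B2: | IN={a@B0, b@B1, e@B1, f@B0} | OUT={a@B0, b@B1, e@B1, f@B2}
  B3: | IN={a@B0, b@B1, e@B1, f@B2} | OUT={a@B3, b@B1, c@B3, e@B1, f@B2}
  B4: | IN={a@B3, b@B1, c@B3, e@B1, f@B2} | OUT={a@B3, b@B4, c@B3, e@B4, f@B2}
  B5: | IN={a@B3, b@B4, c@B3, e@B4, f@B2} | OUT={a@B3, b@B5, c@B3, e@B4, f@B2}
  B6: | IN={a@B3, b@B4, b@B5, c@B3, e@B4, f@B2} | OUT={a@B3, b@B4, b@B5, c@B3, d@B6, e@B4, f@B2}
  B7: | IN={a@B3, b@B4, b@B5, c@B3, d@B6, e@B4, f@B2} | OUT={a@B3, b@B4, b@B5, c@B3, d@B7, e@B4, f@B2}
  B8: | IN={a@B3, b@B4, b@B5, c@B3, d@B7, e@B4, f@B2} | OUT={a@B3, b@B8, c@B3, d@B7, e@B4, f@B2}
  B9: | IN={a@B3, b@B4, b@B5, b@B8, c@B3, d@B6, d@B7, e@B4, f@B2} | OUT={a@B3, b@B4, b@B5, b@B8, c@B3, d@B6, d@B7, e@B9, f@B2}

Merge at B7: IN[B7] = OUT[B6] = {a@B3, b@B4, b@B5, c@B3, d@B6, e@B4, f@B2}
Applying B7's transfer function to that IN value gives OUT[B7] (row B7 above).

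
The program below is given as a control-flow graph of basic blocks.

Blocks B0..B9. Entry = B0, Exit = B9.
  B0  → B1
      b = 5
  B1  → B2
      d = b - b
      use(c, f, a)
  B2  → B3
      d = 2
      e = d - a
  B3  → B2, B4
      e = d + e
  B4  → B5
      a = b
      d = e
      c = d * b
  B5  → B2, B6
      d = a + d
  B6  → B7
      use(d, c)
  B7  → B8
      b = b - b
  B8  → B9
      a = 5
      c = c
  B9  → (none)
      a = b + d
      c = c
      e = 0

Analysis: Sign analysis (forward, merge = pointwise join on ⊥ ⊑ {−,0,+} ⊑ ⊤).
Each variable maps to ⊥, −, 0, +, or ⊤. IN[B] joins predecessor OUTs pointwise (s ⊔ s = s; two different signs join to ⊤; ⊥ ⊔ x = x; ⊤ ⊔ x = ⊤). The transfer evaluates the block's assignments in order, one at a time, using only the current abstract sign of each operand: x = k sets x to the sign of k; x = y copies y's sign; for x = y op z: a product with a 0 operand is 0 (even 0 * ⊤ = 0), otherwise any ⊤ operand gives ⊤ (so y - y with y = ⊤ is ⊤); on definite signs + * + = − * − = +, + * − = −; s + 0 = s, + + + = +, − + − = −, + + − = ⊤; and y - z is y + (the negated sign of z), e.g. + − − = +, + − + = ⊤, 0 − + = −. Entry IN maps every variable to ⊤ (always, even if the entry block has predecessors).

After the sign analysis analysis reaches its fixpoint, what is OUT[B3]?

Answer: {a: ⊤, b: +, c: ⊤, d: +, e: ⊤, f: ⊤}

Trace:
Per-block solution:
  B0:   IN=(all ⊤)   OUT={b:+; rest ⊤}
  B1:   IN={b:+; rest ⊤}   OUT={b:+; rest ⊤}
  B2:   IN={b:+; rest ⊤}   OUT={b:+, d:+; rest ⊤}
  B3:   IN={b:+, d:+; rest ⊤}   OUT={b:+, d:+; rest ⊤}
  B4:   IN={b:+, d:+; rest ⊤}   OUT={a:+, b:+; rest ⊤}
  B5:   IN={a:+, b:+; rest ⊤}   OUT={a:+, b:+; rest ⊤}
  B6:   IN={a:+, b:+; rest ⊤}   OUT={a:+, b:+; rest ⊤}
  B7:   IN={a:+, b:+; rest ⊤}   OUT={a:+; rest ⊤}
  B8:   IN={a:+; rest ⊤}   OUT={a:+; rest ⊤}
  B9:   IN={a:+; rest ⊤}   OUT={e:0; rest ⊤}

Merge at B3: IN[B3] = OUT[B2] = {a: ⊤, b: +, c: ⊤, d: +, e: ⊤, f: ⊤}
Applying B3's transfer function to that IN value gives OUT[B3] (row B3 above).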